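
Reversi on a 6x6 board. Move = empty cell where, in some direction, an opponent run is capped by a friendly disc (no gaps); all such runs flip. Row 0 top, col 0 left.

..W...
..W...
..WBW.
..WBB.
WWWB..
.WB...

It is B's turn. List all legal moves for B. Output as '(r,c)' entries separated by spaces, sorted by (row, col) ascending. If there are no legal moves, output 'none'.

Answer: (0,1) (1,1) (1,4) (1,5) (2,1) (2,5) (3,0) (3,1) (5,0)

Derivation:
(0,1): flips 1 -> legal
(0,3): no bracket -> illegal
(1,1): flips 1 -> legal
(1,3): no bracket -> illegal
(1,4): flips 1 -> legal
(1,5): flips 1 -> legal
(2,1): flips 2 -> legal
(2,5): flips 1 -> legal
(3,0): flips 1 -> legal
(3,1): flips 1 -> legal
(3,5): no bracket -> illegal
(5,0): flips 3 -> legal
(5,3): no bracket -> illegal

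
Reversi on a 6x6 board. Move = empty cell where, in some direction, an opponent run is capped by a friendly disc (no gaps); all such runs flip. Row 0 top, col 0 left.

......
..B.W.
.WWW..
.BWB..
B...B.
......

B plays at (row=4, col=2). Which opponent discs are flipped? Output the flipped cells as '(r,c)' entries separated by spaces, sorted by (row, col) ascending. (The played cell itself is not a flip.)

Answer: (2,2) (3,2)

Derivation:
Dir NW: first cell 'B' (not opp) -> no flip
Dir N: opp run (3,2) (2,2) capped by B -> flip
Dir NE: first cell 'B' (not opp) -> no flip
Dir W: first cell '.' (not opp) -> no flip
Dir E: first cell '.' (not opp) -> no flip
Dir SW: first cell '.' (not opp) -> no flip
Dir S: first cell '.' (not opp) -> no flip
Dir SE: first cell '.' (not opp) -> no flip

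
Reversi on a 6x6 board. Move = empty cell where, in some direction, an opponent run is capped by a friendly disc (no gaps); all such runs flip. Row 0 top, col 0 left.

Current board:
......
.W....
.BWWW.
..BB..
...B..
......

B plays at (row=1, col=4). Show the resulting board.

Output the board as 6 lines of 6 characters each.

Place B at (1,4); scan 8 dirs for brackets.
Dir NW: first cell '.' (not opp) -> no flip
Dir N: first cell '.' (not opp) -> no flip
Dir NE: first cell '.' (not opp) -> no flip
Dir W: first cell '.' (not opp) -> no flip
Dir E: first cell '.' (not opp) -> no flip
Dir SW: opp run (2,3) capped by B -> flip
Dir S: opp run (2,4), next='.' -> no flip
Dir SE: first cell '.' (not opp) -> no flip
All flips: (2,3)

Answer: ......
.W..B.
.BWBW.
..BB..
...B..
......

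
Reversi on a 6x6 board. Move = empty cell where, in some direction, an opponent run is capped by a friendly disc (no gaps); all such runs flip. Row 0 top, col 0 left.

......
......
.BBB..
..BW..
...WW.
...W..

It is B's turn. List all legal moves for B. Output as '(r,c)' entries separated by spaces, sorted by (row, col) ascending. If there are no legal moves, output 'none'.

Answer: (3,4) (5,4) (5,5)

Derivation:
(2,4): no bracket -> illegal
(3,4): flips 1 -> legal
(3,5): no bracket -> illegal
(4,2): no bracket -> illegal
(4,5): no bracket -> illegal
(5,2): no bracket -> illegal
(5,4): flips 1 -> legal
(5,5): flips 2 -> legal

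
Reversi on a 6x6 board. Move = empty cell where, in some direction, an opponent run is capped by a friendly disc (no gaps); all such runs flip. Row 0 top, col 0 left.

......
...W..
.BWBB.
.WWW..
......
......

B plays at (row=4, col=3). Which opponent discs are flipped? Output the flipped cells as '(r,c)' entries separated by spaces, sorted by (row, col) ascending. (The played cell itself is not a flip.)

Dir NW: opp run (3,2) capped by B -> flip
Dir N: opp run (3,3) capped by B -> flip
Dir NE: first cell '.' (not opp) -> no flip
Dir W: first cell '.' (not opp) -> no flip
Dir E: first cell '.' (not opp) -> no flip
Dir SW: first cell '.' (not opp) -> no flip
Dir S: first cell '.' (not opp) -> no flip
Dir SE: first cell '.' (not opp) -> no flip

Answer: (3,2) (3,3)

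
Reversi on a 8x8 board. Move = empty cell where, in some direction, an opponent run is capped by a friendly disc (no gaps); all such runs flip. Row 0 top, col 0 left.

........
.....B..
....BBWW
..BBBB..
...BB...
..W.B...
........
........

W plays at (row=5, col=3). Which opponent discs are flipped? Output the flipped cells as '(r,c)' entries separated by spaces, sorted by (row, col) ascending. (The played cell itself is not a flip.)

Dir NW: first cell '.' (not opp) -> no flip
Dir N: opp run (4,3) (3,3), next='.' -> no flip
Dir NE: opp run (4,4) (3,5) capped by W -> flip
Dir W: first cell 'W' (not opp) -> no flip
Dir E: opp run (5,4), next='.' -> no flip
Dir SW: first cell '.' (not opp) -> no flip
Dir S: first cell '.' (not opp) -> no flip
Dir SE: first cell '.' (not opp) -> no flip

Answer: (3,5) (4,4)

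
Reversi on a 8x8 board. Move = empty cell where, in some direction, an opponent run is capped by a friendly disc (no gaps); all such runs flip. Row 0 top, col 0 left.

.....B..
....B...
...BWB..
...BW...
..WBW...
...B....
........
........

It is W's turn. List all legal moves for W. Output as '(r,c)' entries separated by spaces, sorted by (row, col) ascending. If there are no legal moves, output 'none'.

Answer: (0,4) (1,2) (1,6) (2,2) (2,6) (3,2) (5,2) (6,2) (6,4)

Derivation:
(0,3): no bracket -> illegal
(0,4): flips 1 -> legal
(0,6): no bracket -> illegal
(1,2): flips 1 -> legal
(1,3): no bracket -> illegal
(1,5): no bracket -> illegal
(1,6): flips 1 -> legal
(2,2): flips 2 -> legal
(2,6): flips 1 -> legal
(3,2): flips 1 -> legal
(3,5): no bracket -> illegal
(3,6): no bracket -> illegal
(5,2): flips 1 -> legal
(5,4): no bracket -> illegal
(6,2): flips 1 -> legal
(6,3): no bracket -> illegal
(6,4): flips 1 -> legal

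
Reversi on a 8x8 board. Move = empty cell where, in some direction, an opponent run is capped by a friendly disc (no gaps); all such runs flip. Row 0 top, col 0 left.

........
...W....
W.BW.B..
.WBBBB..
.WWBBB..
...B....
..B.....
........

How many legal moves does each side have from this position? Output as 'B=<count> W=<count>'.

Answer: B=10 W=8

Derivation:
-- B to move --
(0,2): no bracket -> illegal
(0,3): flips 2 -> legal
(0,4): flips 1 -> legal
(1,0): no bracket -> illegal
(1,1): no bracket -> illegal
(1,2): flips 1 -> legal
(1,4): flips 1 -> legal
(2,1): no bracket -> illegal
(2,4): flips 1 -> legal
(3,0): flips 1 -> legal
(4,0): flips 3 -> legal
(5,0): flips 1 -> legal
(5,1): flips 1 -> legal
(5,2): flips 1 -> legal
B mobility = 10
-- W to move --
(1,1): no bracket -> illegal
(1,2): flips 2 -> legal
(1,4): no bracket -> illegal
(1,5): no bracket -> illegal
(1,6): no bracket -> illegal
(2,1): flips 1 -> legal
(2,4): flips 1 -> legal
(2,6): no bracket -> illegal
(3,6): flips 4 -> legal
(4,6): flips 3 -> legal
(5,1): no bracket -> illegal
(5,2): no bracket -> illegal
(5,4): no bracket -> illegal
(5,5): no bracket -> illegal
(5,6): flips 2 -> legal
(6,1): no bracket -> illegal
(6,3): flips 3 -> legal
(6,4): flips 1 -> legal
(7,1): no bracket -> illegal
(7,2): no bracket -> illegal
(7,3): no bracket -> illegal
W mobility = 8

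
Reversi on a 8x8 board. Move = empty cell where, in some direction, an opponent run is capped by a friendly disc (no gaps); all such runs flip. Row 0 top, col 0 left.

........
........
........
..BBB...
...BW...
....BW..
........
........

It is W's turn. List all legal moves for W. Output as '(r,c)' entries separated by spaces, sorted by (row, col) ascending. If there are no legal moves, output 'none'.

(2,1): no bracket -> illegal
(2,2): flips 1 -> legal
(2,3): no bracket -> illegal
(2,4): flips 1 -> legal
(2,5): no bracket -> illegal
(3,1): no bracket -> illegal
(3,5): no bracket -> illegal
(4,1): no bracket -> illegal
(4,2): flips 1 -> legal
(4,5): no bracket -> illegal
(5,2): no bracket -> illegal
(5,3): flips 1 -> legal
(6,3): no bracket -> illegal
(6,4): flips 1 -> legal
(6,5): no bracket -> illegal

Answer: (2,2) (2,4) (4,2) (5,3) (6,4)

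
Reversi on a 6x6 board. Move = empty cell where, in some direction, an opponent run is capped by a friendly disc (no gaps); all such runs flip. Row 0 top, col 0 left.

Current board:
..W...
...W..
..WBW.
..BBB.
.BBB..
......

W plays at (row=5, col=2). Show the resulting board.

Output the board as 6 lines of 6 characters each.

Place W at (5,2); scan 8 dirs for brackets.
Dir NW: opp run (4,1), next='.' -> no flip
Dir N: opp run (4,2) (3,2) capped by W -> flip
Dir NE: opp run (4,3) (3,4), next='.' -> no flip
Dir W: first cell '.' (not opp) -> no flip
Dir E: first cell '.' (not opp) -> no flip
Dir SW: edge -> no flip
Dir S: edge -> no flip
Dir SE: edge -> no flip
All flips: (3,2) (4,2)

Answer: ..W...
...W..
..WBW.
..WBB.
.BWB..
..W...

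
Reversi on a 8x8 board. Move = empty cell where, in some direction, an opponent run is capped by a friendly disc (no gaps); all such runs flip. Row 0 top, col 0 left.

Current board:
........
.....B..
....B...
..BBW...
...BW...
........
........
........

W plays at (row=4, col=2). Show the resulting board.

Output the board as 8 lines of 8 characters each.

Place W at (4,2); scan 8 dirs for brackets.
Dir NW: first cell '.' (not opp) -> no flip
Dir N: opp run (3,2), next='.' -> no flip
Dir NE: opp run (3,3) (2,4) (1,5), next='.' -> no flip
Dir W: first cell '.' (not opp) -> no flip
Dir E: opp run (4,3) capped by W -> flip
Dir SW: first cell '.' (not opp) -> no flip
Dir S: first cell '.' (not opp) -> no flip
Dir SE: first cell '.' (not opp) -> no flip
All flips: (4,3)

Answer: ........
.....B..
....B...
..BBW...
..WWW...
........
........
........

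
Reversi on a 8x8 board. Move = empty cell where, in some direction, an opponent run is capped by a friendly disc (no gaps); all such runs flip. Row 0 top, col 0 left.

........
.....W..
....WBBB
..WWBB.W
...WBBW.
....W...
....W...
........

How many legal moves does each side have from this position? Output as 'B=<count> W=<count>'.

Answer: B=13 W=4

Derivation:
-- B to move --
(0,4): flips 1 -> legal
(0,5): flips 1 -> legal
(0,6): no bracket -> illegal
(1,3): flips 1 -> legal
(1,4): flips 1 -> legal
(1,6): no bracket -> illegal
(2,1): no bracket -> illegal
(2,2): flips 1 -> legal
(2,3): flips 1 -> legal
(3,1): flips 2 -> legal
(3,6): no bracket -> illegal
(4,1): no bracket -> illegal
(4,2): flips 1 -> legal
(4,7): flips 2 -> legal
(5,2): flips 1 -> legal
(5,3): no bracket -> illegal
(5,5): no bracket -> illegal
(5,6): no bracket -> illegal
(5,7): flips 1 -> legal
(6,3): flips 1 -> legal
(6,5): no bracket -> illegal
(7,3): no bracket -> illegal
(7,4): flips 2 -> legal
(7,5): no bracket -> illegal
B mobility = 13
-- W to move --
(1,4): no bracket -> illegal
(1,6): flips 2 -> legal
(1,7): flips 1 -> legal
(2,3): no bracket -> illegal
(3,6): flips 3 -> legal
(5,3): no bracket -> illegal
(5,5): flips 4 -> legal
(5,6): no bracket -> illegal
W mobility = 4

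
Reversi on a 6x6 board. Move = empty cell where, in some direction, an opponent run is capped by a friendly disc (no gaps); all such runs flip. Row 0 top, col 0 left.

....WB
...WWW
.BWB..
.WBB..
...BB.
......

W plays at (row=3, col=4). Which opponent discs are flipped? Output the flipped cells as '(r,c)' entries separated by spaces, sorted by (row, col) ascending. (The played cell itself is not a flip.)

Answer: (3,2) (3,3)

Derivation:
Dir NW: opp run (2,3), next='.' -> no flip
Dir N: first cell '.' (not opp) -> no flip
Dir NE: first cell '.' (not opp) -> no flip
Dir W: opp run (3,3) (3,2) capped by W -> flip
Dir E: first cell '.' (not opp) -> no flip
Dir SW: opp run (4,3), next='.' -> no flip
Dir S: opp run (4,4), next='.' -> no flip
Dir SE: first cell '.' (not opp) -> no flip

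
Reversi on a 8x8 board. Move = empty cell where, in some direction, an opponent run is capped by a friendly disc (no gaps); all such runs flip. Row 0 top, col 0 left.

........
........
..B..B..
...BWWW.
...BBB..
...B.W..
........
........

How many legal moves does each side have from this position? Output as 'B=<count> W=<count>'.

-- B to move --
(2,3): flips 1 -> legal
(2,4): flips 1 -> legal
(2,6): flips 1 -> legal
(2,7): flips 1 -> legal
(3,7): flips 3 -> legal
(4,6): no bracket -> illegal
(4,7): flips 1 -> legal
(5,4): no bracket -> illegal
(5,6): no bracket -> illegal
(6,4): no bracket -> illegal
(6,5): flips 1 -> legal
(6,6): flips 1 -> legal
B mobility = 8
-- W to move --
(1,1): flips 3 -> legal
(1,2): no bracket -> illegal
(1,3): no bracket -> illegal
(1,4): flips 1 -> legal
(1,5): flips 1 -> legal
(1,6): flips 1 -> legal
(2,1): no bracket -> illegal
(2,3): no bracket -> illegal
(2,4): no bracket -> illegal
(2,6): no bracket -> illegal
(3,1): no bracket -> illegal
(3,2): flips 1 -> legal
(4,2): no bracket -> illegal
(4,6): no bracket -> illegal
(5,2): flips 1 -> legal
(5,4): flips 2 -> legal
(5,6): flips 1 -> legal
(6,2): flips 2 -> legal
(6,3): no bracket -> illegal
(6,4): no bracket -> illegal
W mobility = 9

Answer: B=8 W=9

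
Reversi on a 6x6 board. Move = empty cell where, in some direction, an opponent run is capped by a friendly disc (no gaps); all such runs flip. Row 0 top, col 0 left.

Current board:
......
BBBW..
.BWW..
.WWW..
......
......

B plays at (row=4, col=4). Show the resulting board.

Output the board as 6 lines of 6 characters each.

Place B at (4,4); scan 8 dirs for brackets.
Dir NW: opp run (3,3) (2,2) capped by B -> flip
Dir N: first cell '.' (not opp) -> no flip
Dir NE: first cell '.' (not opp) -> no flip
Dir W: first cell '.' (not opp) -> no flip
Dir E: first cell '.' (not opp) -> no flip
Dir SW: first cell '.' (not opp) -> no flip
Dir S: first cell '.' (not opp) -> no flip
Dir SE: first cell '.' (not opp) -> no flip
All flips: (2,2) (3,3)

Answer: ......
BBBW..
.BBW..
.WWB..
....B.
......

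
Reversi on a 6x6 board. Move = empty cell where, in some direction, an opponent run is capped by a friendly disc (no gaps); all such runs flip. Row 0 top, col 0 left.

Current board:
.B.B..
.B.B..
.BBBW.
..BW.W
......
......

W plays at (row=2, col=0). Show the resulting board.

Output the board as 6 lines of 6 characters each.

Answer: .B.B..
.B.B..
WWWWW.
..BW.W
......
......

Derivation:
Place W at (2,0); scan 8 dirs for brackets.
Dir NW: edge -> no flip
Dir N: first cell '.' (not opp) -> no flip
Dir NE: opp run (1,1), next='.' -> no flip
Dir W: edge -> no flip
Dir E: opp run (2,1) (2,2) (2,3) capped by W -> flip
Dir SW: edge -> no flip
Dir S: first cell '.' (not opp) -> no flip
Dir SE: first cell '.' (not opp) -> no flip
All flips: (2,1) (2,2) (2,3)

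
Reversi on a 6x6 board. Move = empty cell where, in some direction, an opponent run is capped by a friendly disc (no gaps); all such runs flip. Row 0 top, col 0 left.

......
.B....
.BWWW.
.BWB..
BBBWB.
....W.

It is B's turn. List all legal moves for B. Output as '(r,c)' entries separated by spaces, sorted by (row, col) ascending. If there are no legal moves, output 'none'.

(1,2): flips 2 -> legal
(1,3): flips 2 -> legal
(1,4): flips 2 -> legal
(1,5): flips 1 -> legal
(2,5): flips 3 -> legal
(3,4): no bracket -> illegal
(3,5): no bracket -> illegal
(4,5): no bracket -> illegal
(5,2): no bracket -> illegal
(5,3): flips 1 -> legal
(5,5): no bracket -> illegal

Answer: (1,2) (1,3) (1,4) (1,5) (2,5) (5,3)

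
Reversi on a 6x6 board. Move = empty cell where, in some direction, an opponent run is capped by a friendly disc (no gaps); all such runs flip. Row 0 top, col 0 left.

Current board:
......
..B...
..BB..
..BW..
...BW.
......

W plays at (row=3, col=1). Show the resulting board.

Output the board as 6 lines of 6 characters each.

Place W at (3,1); scan 8 dirs for brackets.
Dir NW: first cell '.' (not opp) -> no flip
Dir N: first cell '.' (not opp) -> no flip
Dir NE: opp run (2,2), next='.' -> no flip
Dir W: first cell '.' (not opp) -> no flip
Dir E: opp run (3,2) capped by W -> flip
Dir SW: first cell '.' (not opp) -> no flip
Dir S: first cell '.' (not opp) -> no flip
Dir SE: first cell '.' (not opp) -> no flip
All flips: (3,2)

Answer: ......
..B...
..BB..
.WWW..
...BW.
......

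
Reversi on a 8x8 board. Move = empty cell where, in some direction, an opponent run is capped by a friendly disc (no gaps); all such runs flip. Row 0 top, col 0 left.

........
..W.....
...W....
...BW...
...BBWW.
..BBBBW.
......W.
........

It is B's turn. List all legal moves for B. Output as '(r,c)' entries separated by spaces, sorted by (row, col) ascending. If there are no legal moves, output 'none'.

(0,1): no bracket -> illegal
(0,2): no bracket -> illegal
(0,3): no bracket -> illegal
(1,1): no bracket -> illegal
(1,3): flips 1 -> legal
(1,4): no bracket -> illegal
(2,1): no bracket -> illegal
(2,2): no bracket -> illegal
(2,4): flips 1 -> legal
(2,5): flips 1 -> legal
(3,2): no bracket -> illegal
(3,5): flips 2 -> legal
(3,6): flips 1 -> legal
(3,7): flips 1 -> legal
(4,7): flips 2 -> legal
(5,7): flips 1 -> legal
(6,5): no bracket -> illegal
(6,7): no bracket -> illegal
(7,5): no bracket -> illegal
(7,6): no bracket -> illegal
(7,7): flips 1 -> legal

Answer: (1,3) (2,4) (2,5) (3,5) (3,6) (3,7) (4,7) (5,7) (7,7)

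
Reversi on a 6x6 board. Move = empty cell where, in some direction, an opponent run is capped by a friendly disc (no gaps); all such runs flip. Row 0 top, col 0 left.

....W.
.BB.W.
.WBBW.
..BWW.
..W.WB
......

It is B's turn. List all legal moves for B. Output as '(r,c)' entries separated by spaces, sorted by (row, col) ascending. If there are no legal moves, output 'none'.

Answer: (0,5) (1,0) (2,0) (2,5) (3,0) (3,1) (3,5) (4,3) (5,2) (5,5)

Derivation:
(0,3): no bracket -> illegal
(0,5): flips 1 -> legal
(1,0): flips 1 -> legal
(1,3): no bracket -> illegal
(1,5): no bracket -> illegal
(2,0): flips 1 -> legal
(2,5): flips 1 -> legal
(3,0): flips 1 -> legal
(3,1): flips 1 -> legal
(3,5): flips 2 -> legal
(4,1): no bracket -> illegal
(4,3): flips 2 -> legal
(5,1): no bracket -> illegal
(5,2): flips 1 -> legal
(5,3): no bracket -> illegal
(5,4): no bracket -> illegal
(5,5): flips 2 -> legal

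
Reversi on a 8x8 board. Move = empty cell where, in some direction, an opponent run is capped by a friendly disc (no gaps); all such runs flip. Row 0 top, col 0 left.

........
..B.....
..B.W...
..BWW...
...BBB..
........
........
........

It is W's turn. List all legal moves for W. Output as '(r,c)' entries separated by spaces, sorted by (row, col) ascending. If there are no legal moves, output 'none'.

Answer: (1,1) (3,1) (5,2) (5,3) (5,4) (5,5) (5,6)

Derivation:
(0,1): no bracket -> illegal
(0,2): no bracket -> illegal
(0,3): no bracket -> illegal
(1,1): flips 1 -> legal
(1,3): no bracket -> illegal
(2,1): no bracket -> illegal
(2,3): no bracket -> illegal
(3,1): flips 1 -> legal
(3,5): no bracket -> illegal
(3,6): no bracket -> illegal
(4,1): no bracket -> illegal
(4,2): no bracket -> illegal
(4,6): no bracket -> illegal
(5,2): flips 1 -> legal
(5,3): flips 1 -> legal
(5,4): flips 1 -> legal
(5,5): flips 1 -> legal
(5,6): flips 1 -> legal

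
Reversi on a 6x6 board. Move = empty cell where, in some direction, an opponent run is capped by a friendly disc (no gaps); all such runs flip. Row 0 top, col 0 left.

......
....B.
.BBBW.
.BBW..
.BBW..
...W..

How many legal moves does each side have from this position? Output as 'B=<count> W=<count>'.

-- B to move --
(1,3): no bracket -> illegal
(1,5): flips 2 -> legal
(2,5): flips 1 -> legal
(3,4): flips 2 -> legal
(3,5): no bracket -> illegal
(4,4): flips 2 -> legal
(5,2): no bracket -> illegal
(5,4): flips 1 -> legal
B mobility = 5
-- W to move --
(0,3): no bracket -> illegal
(0,4): flips 1 -> legal
(0,5): no bracket -> illegal
(1,0): flips 2 -> legal
(1,1): flips 1 -> legal
(1,2): no bracket -> illegal
(1,3): flips 1 -> legal
(1,5): no bracket -> illegal
(2,0): flips 5 -> legal
(2,5): no bracket -> illegal
(3,0): flips 2 -> legal
(3,4): no bracket -> illegal
(4,0): flips 2 -> legal
(5,0): no bracket -> illegal
(5,1): flips 1 -> legal
(5,2): no bracket -> illegal
W mobility = 8

Answer: B=5 W=8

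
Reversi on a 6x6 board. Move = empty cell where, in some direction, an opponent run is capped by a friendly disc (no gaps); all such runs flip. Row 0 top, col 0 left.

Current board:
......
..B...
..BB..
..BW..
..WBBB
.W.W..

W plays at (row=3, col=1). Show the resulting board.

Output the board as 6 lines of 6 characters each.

Place W at (3,1); scan 8 dirs for brackets.
Dir NW: first cell '.' (not opp) -> no flip
Dir N: first cell '.' (not opp) -> no flip
Dir NE: opp run (2,2), next='.' -> no flip
Dir W: first cell '.' (not opp) -> no flip
Dir E: opp run (3,2) capped by W -> flip
Dir SW: first cell '.' (not opp) -> no flip
Dir S: first cell '.' (not opp) -> no flip
Dir SE: first cell 'W' (not opp) -> no flip
All flips: (3,2)

Answer: ......
..B...
..BB..
.WWW..
..WBBB
.W.W..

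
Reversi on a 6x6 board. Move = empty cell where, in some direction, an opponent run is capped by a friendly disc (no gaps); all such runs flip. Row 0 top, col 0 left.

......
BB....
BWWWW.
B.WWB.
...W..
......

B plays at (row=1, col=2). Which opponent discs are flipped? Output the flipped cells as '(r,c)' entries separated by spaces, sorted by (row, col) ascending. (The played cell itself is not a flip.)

Answer: (2,1) (2,3)

Derivation:
Dir NW: first cell '.' (not opp) -> no flip
Dir N: first cell '.' (not opp) -> no flip
Dir NE: first cell '.' (not opp) -> no flip
Dir W: first cell 'B' (not opp) -> no flip
Dir E: first cell '.' (not opp) -> no flip
Dir SW: opp run (2,1) capped by B -> flip
Dir S: opp run (2,2) (3,2), next='.' -> no flip
Dir SE: opp run (2,3) capped by B -> flip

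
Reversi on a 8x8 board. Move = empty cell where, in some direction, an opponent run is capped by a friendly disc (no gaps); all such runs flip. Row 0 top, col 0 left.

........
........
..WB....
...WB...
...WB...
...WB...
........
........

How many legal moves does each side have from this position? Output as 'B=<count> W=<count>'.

Answer: B=7 W=7

Derivation:
-- B to move --
(1,1): flips 2 -> legal
(1,2): no bracket -> illegal
(1,3): no bracket -> illegal
(2,1): flips 1 -> legal
(2,4): no bracket -> illegal
(3,1): no bracket -> illegal
(3,2): flips 2 -> legal
(4,2): flips 1 -> legal
(5,2): flips 2 -> legal
(6,2): flips 1 -> legal
(6,3): flips 3 -> legal
(6,4): no bracket -> illegal
B mobility = 7
-- W to move --
(1,2): no bracket -> illegal
(1,3): flips 1 -> legal
(1,4): no bracket -> illegal
(2,4): flips 1 -> legal
(2,5): flips 1 -> legal
(3,2): no bracket -> illegal
(3,5): flips 2 -> legal
(4,5): flips 1 -> legal
(5,5): flips 2 -> legal
(6,3): no bracket -> illegal
(6,4): no bracket -> illegal
(6,5): flips 1 -> legal
W mobility = 7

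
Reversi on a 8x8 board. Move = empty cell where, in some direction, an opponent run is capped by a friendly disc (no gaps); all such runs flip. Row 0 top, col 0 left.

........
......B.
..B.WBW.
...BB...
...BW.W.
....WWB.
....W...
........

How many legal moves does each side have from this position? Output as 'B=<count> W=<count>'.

-- B to move --
(1,3): no bracket -> illegal
(1,4): flips 1 -> legal
(1,5): flips 1 -> legal
(1,7): no bracket -> illegal
(2,3): flips 1 -> legal
(2,7): flips 1 -> legal
(3,5): no bracket -> illegal
(3,6): flips 2 -> legal
(3,7): no bracket -> illegal
(4,5): flips 1 -> legal
(4,7): no bracket -> illegal
(5,3): flips 2 -> legal
(5,7): no bracket -> illegal
(6,3): no bracket -> illegal
(6,5): flips 1 -> legal
(6,6): flips 2 -> legal
(7,3): no bracket -> illegal
(7,4): flips 3 -> legal
(7,5): no bracket -> illegal
B mobility = 10
-- W to move --
(0,5): no bracket -> illegal
(0,6): flips 1 -> legal
(0,7): no bracket -> illegal
(1,1): flips 2 -> legal
(1,2): no bracket -> illegal
(1,3): no bracket -> illegal
(1,4): no bracket -> illegal
(1,5): no bracket -> illegal
(1,7): no bracket -> illegal
(2,1): no bracket -> illegal
(2,3): no bracket -> illegal
(2,7): no bracket -> illegal
(3,1): no bracket -> illegal
(3,2): flips 1 -> legal
(3,5): no bracket -> illegal
(3,6): no bracket -> illegal
(4,2): flips 2 -> legal
(4,5): no bracket -> illegal
(4,7): no bracket -> illegal
(5,2): no bracket -> illegal
(5,3): no bracket -> illegal
(5,7): flips 1 -> legal
(6,5): no bracket -> illegal
(6,6): flips 1 -> legal
(6,7): no bracket -> illegal
W mobility = 6

Answer: B=10 W=6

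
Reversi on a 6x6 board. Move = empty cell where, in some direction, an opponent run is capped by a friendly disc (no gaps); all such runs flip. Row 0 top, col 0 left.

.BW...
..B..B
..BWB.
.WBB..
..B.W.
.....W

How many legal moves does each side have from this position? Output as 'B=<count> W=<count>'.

-- B to move --
(0,3): flips 1 -> legal
(1,1): no bracket -> illegal
(1,3): flips 1 -> legal
(1,4): flips 1 -> legal
(2,0): flips 1 -> legal
(2,1): no bracket -> illegal
(3,0): flips 1 -> legal
(3,4): flips 1 -> legal
(3,5): no bracket -> illegal
(4,0): flips 1 -> legal
(4,1): no bracket -> illegal
(4,3): no bracket -> illegal
(4,5): no bracket -> illegal
(5,3): no bracket -> illegal
(5,4): no bracket -> illegal
B mobility = 7
-- W to move --
(0,0): flips 1 -> legal
(0,3): no bracket -> illegal
(0,4): no bracket -> illegal
(0,5): no bracket -> illegal
(1,0): no bracket -> illegal
(1,1): flips 2 -> legal
(1,3): flips 1 -> legal
(1,4): no bracket -> illegal
(2,1): flips 1 -> legal
(2,5): flips 1 -> legal
(3,4): flips 2 -> legal
(3,5): no bracket -> illegal
(4,1): flips 1 -> legal
(4,3): flips 1 -> legal
(5,1): no bracket -> illegal
(5,2): flips 4 -> legal
(5,3): flips 1 -> legal
W mobility = 10

Answer: B=7 W=10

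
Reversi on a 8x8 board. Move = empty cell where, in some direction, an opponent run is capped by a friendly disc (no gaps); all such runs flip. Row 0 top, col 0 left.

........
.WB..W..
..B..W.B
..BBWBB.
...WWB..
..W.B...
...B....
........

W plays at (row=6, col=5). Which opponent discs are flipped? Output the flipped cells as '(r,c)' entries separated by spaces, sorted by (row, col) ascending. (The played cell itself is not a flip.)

Dir NW: opp run (5,4) capped by W -> flip
Dir N: first cell '.' (not opp) -> no flip
Dir NE: first cell '.' (not opp) -> no flip
Dir W: first cell '.' (not opp) -> no flip
Dir E: first cell '.' (not opp) -> no flip
Dir SW: first cell '.' (not opp) -> no flip
Dir S: first cell '.' (not opp) -> no flip
Dir SE: first cell '.' (not opp) -> no flip

Answer: (5,4)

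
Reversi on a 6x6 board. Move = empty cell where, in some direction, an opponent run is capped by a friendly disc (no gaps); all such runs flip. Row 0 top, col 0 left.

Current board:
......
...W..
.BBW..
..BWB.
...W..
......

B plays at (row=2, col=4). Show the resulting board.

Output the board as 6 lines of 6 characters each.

Answer: ......
...W..
.BBBB.
..BWB.
...W..
......

Derivation:
Place B at (2,4); scan 8 dirs for brackets.
Dir NW: opp run (1,3), next='.' -> no flip
Dir N: first cell '.' (not opp) -> no flip
Dir NE: first cell '.' (not opp) -> no flip
Dir W: opp run (2,3) capped by B -> flip
Dir E: first cell '.' (not opp) -> no flip
Dir SW: opp run (3,3), next='.' -> no flip
Dir S: first cell 'B' (not opp) -> no flip
Dir SE: first cell '.' (not opp) -> no flip
All flips: (2,3)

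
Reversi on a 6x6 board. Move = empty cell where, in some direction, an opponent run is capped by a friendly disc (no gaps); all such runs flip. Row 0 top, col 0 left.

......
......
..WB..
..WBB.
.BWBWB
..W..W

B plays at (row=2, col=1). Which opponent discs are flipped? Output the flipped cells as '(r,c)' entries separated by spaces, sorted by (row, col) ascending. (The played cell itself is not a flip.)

Dir NW: first cell '.' (not opp) -> no flip
Dir N: first cell '.' (not opp) -> no flip
Dir NE: first cell '.' (not opp) -> no flip
Dir W: first cell '.' (not opp) -> no flip
Dir E: opp run (2,2) capped by B -> flip
Dir SW: first cell '.' (not opp) -> no flip
Dir S: first cell '.' (not opp) -> no flip
Dir SE: opp run (3,2) capped by B -> flip

Answer: (2,2) (3,2)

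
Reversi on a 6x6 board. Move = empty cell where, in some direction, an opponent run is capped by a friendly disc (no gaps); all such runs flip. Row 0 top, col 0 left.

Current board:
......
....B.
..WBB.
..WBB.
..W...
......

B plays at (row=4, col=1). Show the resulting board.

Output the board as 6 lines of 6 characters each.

Place B at (4,1); scan 8 dirs for brackets.
Dir NW: first cell '.' (not opp) -> no flip
Dir N: first cell '.' (not opp) -> no flip
Dir NE: opp run (3,2) capped by B -> flip
Dir W: first cell '.' (not opp) -> no flip
Dir E: opp run (4,2), next='.' -> no flip
Dir SW: first cell '.' (not opp) -> no flip
Dir S: first cell '.' (not opp) -> no flip
Dir SE: first cell '.' (not opp) -> no flip
All flips: (3,2)

Answer: ......
....B.
..WBB.
..BBB.
.BW...
......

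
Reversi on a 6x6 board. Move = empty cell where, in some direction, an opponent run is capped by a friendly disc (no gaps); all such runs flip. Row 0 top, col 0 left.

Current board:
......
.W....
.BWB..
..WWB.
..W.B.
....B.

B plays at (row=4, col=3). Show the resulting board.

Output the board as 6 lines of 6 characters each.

Place B at (4,3); scan 8 dirs for brackets.
Dir NW: opp run (3,2) capped by B -> flip
Dir N: opp run (3,3) capped by B -> flip
Dir NE: first cell 'B' (not opp) -> no flip
Dir W: opp run (4,2), next='.' -> no flip
Dir E: first cell 'B' (not opp) -> no flip
Dir SW: first cell '.' (not opp) -> no flip
Dir S: first cell '.' (not opp) -> no flip
Dir SE: first cell 'B' (not opp) -> no flip
All flips: (3,2) (3,3)

Answer: ......
.W....
.BWB..
..BBB.
..WBB.
....B.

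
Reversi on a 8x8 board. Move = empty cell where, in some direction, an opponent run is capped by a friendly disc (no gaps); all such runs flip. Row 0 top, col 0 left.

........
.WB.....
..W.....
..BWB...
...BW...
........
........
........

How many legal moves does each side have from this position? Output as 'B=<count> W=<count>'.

-- B to move --
(0,0): no bracket -> illegal
(0,1): no bracket -> illegal
(0,2): no bracket -> illegal
(1,0): flips 1 -> legal
(1,3): no bracket -> illegal
(2,0): no bracket -> illegal
(2,1): no bracket -> illegal
(2,3): flips 1 -> legal
(2,4): no bracket -> illegal
(3,1): no bracket -> illegal
(3,5): no bracket -> illegal
(4,2): no bracket -> illegal
(4,5): flips 1 -> legal
(5,3): no bracket -> illegal
(5,4): flips 1 -> legal
(5,5): no bracket -> illegal
B mobility = 4
-- W to move --
(0,1): no bracket -> illegal
(0,2): flips 1 -> legal
(0,3): no bracket -> illegal
(1,3): flips 1 -> legal
(2,1): no bracket -> illegal
(2,3): no bracket -> illegal
(2,4): flips 1 -> legal
(2,5): no bracket -> illegal
(3,1): flips 1 -> legal
(3,5): flips 1 -> legal
(4,1): no bracket -> illegal
(4,2): flips 2 -> legal
(4,5): no bracket -> illegal
(5,2): no bracket -> illegal
(5,3): flips 1 -> legal
(5,4): no bracket -> illegal
W mobility = 7

Answer: B=4 W=7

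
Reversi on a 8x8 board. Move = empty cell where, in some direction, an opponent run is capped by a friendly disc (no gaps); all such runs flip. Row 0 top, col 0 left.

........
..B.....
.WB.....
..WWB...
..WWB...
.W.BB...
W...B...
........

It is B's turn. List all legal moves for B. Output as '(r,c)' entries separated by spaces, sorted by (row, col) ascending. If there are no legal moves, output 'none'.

Answer: (1,0) (2,0) (2,3) (3,0) (3,1) (4,1) (5,2)

Derivation:
(1,0): flips 3 -> legal
(1,1): no bracket -> illegal
(2,0): flips 1 -> legal
(2,3): flips 2 -> legal
(2,4): no bracket -> illegal
(3,0): flips 1 -> legal
(3,1): flips 3 -> legal
(4,0): no bracket -> illegal
(4,1): flips 2 -> legal
(5,0): no bracket -> illegal
(5,2): flips 3 -> legal
(6,1): no bracket -> illegal
(6,2): no bracket -> illegal
(7,0): no bracket -> illegal
(7,1): no bracket -> illegal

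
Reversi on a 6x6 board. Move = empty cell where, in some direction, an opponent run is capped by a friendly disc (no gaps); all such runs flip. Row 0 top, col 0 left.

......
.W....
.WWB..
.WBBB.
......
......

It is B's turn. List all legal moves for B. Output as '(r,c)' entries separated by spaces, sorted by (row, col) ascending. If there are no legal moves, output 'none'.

(0,0): flips 2 -> legal
(0,1): no bracket -> illegal
(0,2): no bracket -> illegal
(1,0): flips 1 -> legal
(1,2): flips 1 -> legal
(1,3): no bracket -> illegal
(2,0): flips 2 -> legal
(3,0): flips 1 -> legal
(4,0): no bracket -> illegal
(4,1): no bracket -> illegal
(4,2): no bracket -> illegal

Answer: (0,0) (1,0) (1,2) (2,0) (3,0)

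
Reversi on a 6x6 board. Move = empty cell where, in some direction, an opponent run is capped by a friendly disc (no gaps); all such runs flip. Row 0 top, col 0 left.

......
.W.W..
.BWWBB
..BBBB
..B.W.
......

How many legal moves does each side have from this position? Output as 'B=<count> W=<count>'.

Answer: B=9 W=7

Derivation:
-- B to move --
(0,0): flips 2 -> legal
(0,1): flips 1 -> legal
(0,2): flips 1 -> legal
(0,3): flips 2 -> legal
(0,4): no bracket -> illegal
(1,0): no bracket -> illegal
(1,2): flips 2 -> legal
(1,4): flips 1 -> legal
(2,0): no bracket -> illegal
(3,1): no bracket -> illegal
(4,3): no bracket -> illegal
(4,5): no bracket -> illegal
(5,3): flips 1 -> legal
(5,4): flips 1 -> legal
(5,5): flips 1 -> legal
B mobility = 9
-- W to move --
(1,0): no bracket -> illegal
(1,2): no bracket -> illegal
(1,4): flips 2 -> legal
(1,5): no bracket -> illegal
(2,0): flips 1 -> legal
(3,0): no bracket -> illegal
(3,1): flips 1 -> legal
(4,1): flips 1 -> legal
(4,3): flips 1 -> legal
(4,5): flips 1 -> legal
(5,1): no bracket -> illegal
(5,2): flips 2 -> legal
(5,3): no bracket -> illegal
W mobility = 7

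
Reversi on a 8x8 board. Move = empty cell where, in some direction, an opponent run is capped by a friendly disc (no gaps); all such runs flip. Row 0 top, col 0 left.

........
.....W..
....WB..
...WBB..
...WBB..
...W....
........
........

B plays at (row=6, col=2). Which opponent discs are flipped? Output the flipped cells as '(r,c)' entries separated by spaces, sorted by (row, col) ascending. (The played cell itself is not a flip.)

Answer: (5,3)

Derivation:
Dir NW: first cell '.' (not opp) -> no flip
Dir N: first cell '.' (not opp) -> no flip
Dir NE: opp run (5,3) capped by B -> flip
Dir W: first cell '.' (not opp) -> no flip
Dir E: first cell '.' (not opp) -> no flip
Dir SW: first cell '.' (not opp) -> no flip
Dir S: first cell '.' (not opp) -> no flip
Dir SE: first cell '.' (not opp) -> no flip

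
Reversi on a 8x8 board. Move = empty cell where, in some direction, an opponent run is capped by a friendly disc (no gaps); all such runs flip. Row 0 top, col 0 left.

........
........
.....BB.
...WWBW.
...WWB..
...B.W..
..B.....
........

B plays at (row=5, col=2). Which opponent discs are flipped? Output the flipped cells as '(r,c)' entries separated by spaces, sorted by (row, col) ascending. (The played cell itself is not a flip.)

Answer: (3,4) (4,3)

Derivation:
Dir NW: first cell '.' (not opp) -> no flip
Dir N: first cell '.' (not opp) -> no flip
Dir NE: opp run (4,3) (3,4) capped by B -> flip
Dir W: first cell '.' (not opp) -> no flip
Dir E: first cell 'B' (not opp) -> no flip
Dir SW: first cell '.' (not opp) -> no flip
Dir S: first cell 'B' (not opp) -> no flip
Dir SE: first cell '.' (not opp) -> no flip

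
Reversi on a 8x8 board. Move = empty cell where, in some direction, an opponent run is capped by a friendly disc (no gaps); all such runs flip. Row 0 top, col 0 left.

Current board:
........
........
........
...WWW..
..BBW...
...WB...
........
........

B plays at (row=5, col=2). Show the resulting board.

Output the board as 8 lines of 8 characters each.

Answer: ........
........
........
...WWW..
..BBW...
..BBB...
........
........

Derivation:
Place B at (5,2); scan 8 dirs for brackets.
Dir NW: first cell '.' (not opp) -> no flip
Dir N: first cell 'B' (not opp) -> no flip
Dir NE: first cell 'B' (not opp) -> no flip
Dir W: first cell '.' (not opp) -> no flip
Dir E: opp run (5,3) capped by B -> flip
Dir SW: first cell '.' (not opp) -> no flip
Dir S: first cell '.' (not opp) -> no flip
Dir SE: first cell '.' (not opp) -> no flip
All flips: (5,3)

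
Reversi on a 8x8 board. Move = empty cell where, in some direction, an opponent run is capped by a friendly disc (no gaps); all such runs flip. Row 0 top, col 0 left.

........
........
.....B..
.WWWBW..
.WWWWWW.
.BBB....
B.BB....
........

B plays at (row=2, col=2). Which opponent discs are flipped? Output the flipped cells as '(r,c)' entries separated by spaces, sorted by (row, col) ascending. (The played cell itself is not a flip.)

Answer: (3,2) (4,2)

Derivation:
Dir NW: first cell '.' (not opp) -> no flip
Dir N: first cell '.' (not opp) -> no flip
Dir NE: first cell '.' (not opp) -> no flip
Dir W: first cell '.' (not opp) -> no flip
Dir E: first cell '.' (not opp) -> no flip
Dir SW: opp run (3,1), next='.' -> no flip
Dir S: opp run (3,2) (4,2) capped by B -> flip
Dir SE: opp run (3,3) (4,4), next='.' -> no flip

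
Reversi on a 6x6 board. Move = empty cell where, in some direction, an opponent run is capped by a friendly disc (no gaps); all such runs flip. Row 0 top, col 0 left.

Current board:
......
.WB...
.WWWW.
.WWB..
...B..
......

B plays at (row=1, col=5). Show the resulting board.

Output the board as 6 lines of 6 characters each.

Answer: ......
.WB..B
.WWWB.
.WWB..
...B..
......

Derivation:
Place B at (1,5); scan 8 dirs for brackets.
Dir NW: first cell '.' (not opp) -> no flip
Dir N: first cell '.' (not opp) -> no flip
Dir NE: edge -> no flip
Dir W: first cell '.' (not opp) -> no flip
Dir E: edge -> no flip
Dir SW: opp run (2,4) capped by B -> flip
Dir S: first cell '.' (not opp) -> no flip
Dir SE: edge -> no flip
All flips: (2,4)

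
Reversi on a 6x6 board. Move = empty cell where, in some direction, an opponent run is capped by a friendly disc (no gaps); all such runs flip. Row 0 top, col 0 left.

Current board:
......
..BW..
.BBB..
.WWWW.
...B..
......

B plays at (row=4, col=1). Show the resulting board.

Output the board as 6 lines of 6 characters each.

Place B at (4,1); scan 8 dirs for brackets.
Dir NW: first cell '.' (not opp) -> no flip
Dir N: opp run (3,1) capped by B -> flip
Dir NE: opp run (3,2) capped by B -> flip
Dir W: first cell '.' (not opp) -> no flip
Dir E: first cell '.' (not opp) -> no flip
Dir SW: first cell '.' (not opp) -> no flip
Dir S: first cell '.' (not opp) -> no flip
Dir SE: first cell '.' (not opp) -> no flip
All flips: (3,1) (3,2)

Answer: ......
..BW..
.BBB..
.BBWW.
.B.B..
......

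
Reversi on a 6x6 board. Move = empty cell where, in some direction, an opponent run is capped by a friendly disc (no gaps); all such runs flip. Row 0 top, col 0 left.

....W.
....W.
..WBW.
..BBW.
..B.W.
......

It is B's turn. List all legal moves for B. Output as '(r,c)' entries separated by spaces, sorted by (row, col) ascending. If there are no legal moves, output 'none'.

Answer: (0,5) (1,1) (1,2) (1,5) (2,1) (2,5) (3,5) (4,5) (5,5)

Derivation:
(0,3): no bracket -> illegal
(0,5): flips 1 -> legal
(1,1): flips 1 -> legal
(1,2): flips 1 -> legal
(1,3): no bracket -> illegal
(1,5): flips 1 -> legal
(2,1): flips 1 -> legal
(2,5): flips 1 -> legal
(3,1): no bracket -> illegal
(3,5): flips 1 -> legal
(4,3): no bracket -> illegal
(4,5): flips 1 -> legal
(5,3): no bracket -> illegal
(5,4): no bracket -> illegal
(5,5): flips 1 -> legal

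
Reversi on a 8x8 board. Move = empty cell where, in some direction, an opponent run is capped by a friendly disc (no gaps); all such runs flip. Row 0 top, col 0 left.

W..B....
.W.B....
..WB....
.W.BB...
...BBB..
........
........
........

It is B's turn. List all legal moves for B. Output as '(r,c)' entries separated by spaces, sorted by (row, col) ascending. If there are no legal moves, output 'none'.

(0,1): no bracket -> illegal
(0,2): no bracket -> illegal
(1,0): no bracket -> illegal
(1,2): no bracket -> illegal
(2,0): no bracket -> illegal
(2,1): flips 1 -> legal
(3,0): no bracket -> illegal
(3,2): no bracket -> illegal
(4,0): flips 2 -> legal
(4,1): no bracket -> illegal
(4,2): no bracket -> illegal

Answer: (2,1) (4,0)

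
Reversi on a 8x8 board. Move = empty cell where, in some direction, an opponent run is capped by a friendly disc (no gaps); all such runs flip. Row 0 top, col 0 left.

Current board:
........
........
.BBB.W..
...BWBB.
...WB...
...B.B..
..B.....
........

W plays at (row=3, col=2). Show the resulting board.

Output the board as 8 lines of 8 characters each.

Answer: ........
........
.BBB.W..
..WWWBB.
...WB...
...B.B..
..B.....
........

Derivation:
Place W at (3,2); scan 8 dirs for brackets.
Dir NW: opp run (2,1), next='.' -> no flip
Dir N: opp run (2,2), next='.' -> no flip
Dir NE: opp run (2,3), next='.' -> no flip
Dir W: first cell '.' (not opp) -> no flip
Dir E: opp run (3,3) capped by W -> flip
Dir SW: first cell '.' (not opp) -> no flip
Dir S: first cell '.' (not opp) -> no flip
Dir SE: first cell 'W' (not opp) -> no flip
All flips: (3,3)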